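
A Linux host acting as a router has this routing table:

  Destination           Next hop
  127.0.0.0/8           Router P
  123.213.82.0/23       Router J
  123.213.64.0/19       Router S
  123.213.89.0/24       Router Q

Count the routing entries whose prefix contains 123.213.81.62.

Prefixes containing 123.213.81.62:
  123.213.64.0/19 (123.213.64.0 - 123.213.95.255)
Total matching entries: 1.

1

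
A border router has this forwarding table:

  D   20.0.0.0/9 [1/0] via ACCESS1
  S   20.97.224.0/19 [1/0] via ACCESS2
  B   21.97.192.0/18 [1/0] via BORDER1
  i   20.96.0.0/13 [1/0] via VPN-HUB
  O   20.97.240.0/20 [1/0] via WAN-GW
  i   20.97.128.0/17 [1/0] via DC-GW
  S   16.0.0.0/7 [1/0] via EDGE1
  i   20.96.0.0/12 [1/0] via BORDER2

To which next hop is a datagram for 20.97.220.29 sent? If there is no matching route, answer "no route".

DC-GW

Routes whose prefix contains 20.97.220.29:
  20.0.0.0/9 (20.0.0.0 - 20.127.255.255) -> ACCESS1
  20.96.0.0/12 (20.96.0.0 - 20.111.255.255) -> BORDER2
  20.96.0.0/13 (20.96.0.0 - 20.103.255.255) -> VPN-HUB
  20.97.128.0/17 (20.97.128.0 - 20.97.255.255) -> DC-GW
More-specific entries that do NOT match:
  20.97.240.0/20 (20.97.240.0 - 20.97.255.255) does not contain 20.97.220.29
  20.97.224.0/19 (20.97.224.0 - 20.97.255.255) does not contain 20.97.220.29
  21.97.192.0/18 (21.97.192.0 - 21.97.255.255) does not contain 20.97.220.29
Longest matching prefix is /17 -> next hop DC-GW.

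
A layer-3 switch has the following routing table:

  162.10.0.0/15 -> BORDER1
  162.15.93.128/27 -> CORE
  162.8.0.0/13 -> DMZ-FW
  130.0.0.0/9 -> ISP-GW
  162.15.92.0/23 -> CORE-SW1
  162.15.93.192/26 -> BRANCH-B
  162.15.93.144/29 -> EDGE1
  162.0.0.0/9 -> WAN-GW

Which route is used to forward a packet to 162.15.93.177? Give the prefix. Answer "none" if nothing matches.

162.15.92.0/23

Entries matching 162.15.93.177:
  162.0.0.0/9 (162.0.0.0 - 162.127.255.255)
  162.8.0.0/13 (162.8.0.0 - 162.15.255.255)
  162.15.92.0/23 (162.15.92.0 - 162.15.93.255)
Most specific is 162.15.92.0/23.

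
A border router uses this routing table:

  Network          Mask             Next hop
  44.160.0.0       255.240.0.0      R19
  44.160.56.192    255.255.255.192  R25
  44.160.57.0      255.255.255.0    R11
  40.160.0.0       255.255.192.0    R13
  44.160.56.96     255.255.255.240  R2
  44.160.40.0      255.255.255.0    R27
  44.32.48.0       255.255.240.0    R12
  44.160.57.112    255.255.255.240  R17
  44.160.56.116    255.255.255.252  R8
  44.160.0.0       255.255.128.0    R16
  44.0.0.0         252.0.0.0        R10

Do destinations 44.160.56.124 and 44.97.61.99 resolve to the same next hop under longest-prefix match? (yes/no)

no

44.160.56.124: longest match 44.160.0.0/17 -> R16
44.97.61.99: longest match 44.0.0.0/6 -> R10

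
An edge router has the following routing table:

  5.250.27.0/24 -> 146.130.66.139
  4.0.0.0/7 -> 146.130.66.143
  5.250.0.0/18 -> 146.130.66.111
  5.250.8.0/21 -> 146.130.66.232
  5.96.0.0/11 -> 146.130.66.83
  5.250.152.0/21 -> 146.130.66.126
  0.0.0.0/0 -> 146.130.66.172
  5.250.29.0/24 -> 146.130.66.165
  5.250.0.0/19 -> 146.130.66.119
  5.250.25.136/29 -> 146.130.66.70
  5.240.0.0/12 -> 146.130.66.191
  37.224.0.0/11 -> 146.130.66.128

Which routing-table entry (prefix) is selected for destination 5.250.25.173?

5.250.0.0/19

Entries matching 5.250.25.173:
  0.0.0.0/0 (default, matches everything)
  4.0.0.0/7 (4.0.0.0 - 5.255.255.255)
  5.240.0.0/12 (5.240.0.0 - 5.255.255.255)
  5.250.0.0/18 (5.250.0.0 - 5.250.63.255)
  5.250.0.0/19 (5.250.0.0 - 5.250.31.255)
Most specific is 5.250.0.0/19.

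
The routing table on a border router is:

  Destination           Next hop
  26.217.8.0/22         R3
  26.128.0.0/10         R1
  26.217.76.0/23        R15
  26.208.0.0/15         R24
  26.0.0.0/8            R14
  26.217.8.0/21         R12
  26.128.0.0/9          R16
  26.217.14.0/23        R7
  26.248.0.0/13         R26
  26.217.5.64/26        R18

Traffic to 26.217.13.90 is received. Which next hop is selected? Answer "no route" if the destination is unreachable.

R12

Routes whose prefix contains 26.217.13.90:
  26.0.0.0/8 (26.0.0.0 - 26.255.255.255) -> R14
  26.128.0.0/9 (26.128.0.0 - 26.255.255.255) -> R16
  26.217.8.0/21 (26.217.8.0 - 26.217.15.255) -> R12
More-specific entries that do NOT match:
  26.217.5.64/26 (26.217.5.64 - 26.217.5.127) does not contain 26.217.13.90
  26.217.76.0/23 (26.217.76.0 - 26.217.77.255) does not contain 26.217.13.90
  26.217.14.0/23 (26.217.14.0 - 26.217.15.255) does not contain 26.217.13.90
  26.217.8.0/22 (26.217.8.0 - 26.217.11.255) does not contain 26.217.13.90
Longest matching prefix is /21 -> next hop R12.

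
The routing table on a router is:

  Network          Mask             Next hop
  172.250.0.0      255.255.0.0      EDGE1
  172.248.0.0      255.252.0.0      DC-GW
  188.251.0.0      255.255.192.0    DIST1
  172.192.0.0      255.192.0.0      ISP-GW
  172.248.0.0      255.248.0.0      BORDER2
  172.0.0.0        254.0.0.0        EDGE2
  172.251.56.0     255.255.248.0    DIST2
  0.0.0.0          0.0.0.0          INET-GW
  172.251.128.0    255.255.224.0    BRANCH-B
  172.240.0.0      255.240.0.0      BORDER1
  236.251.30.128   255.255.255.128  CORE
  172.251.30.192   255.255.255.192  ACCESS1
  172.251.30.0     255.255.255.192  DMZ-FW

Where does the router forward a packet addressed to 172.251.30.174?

DC-GW

Routes whose prefix contains 172.251.30.174:
  0.0.0.0/0 (default, matches everything) -> INET-GW
  172.0.0.0/7 (172.0.0.0 - 173.255.255.255) -> EDGE2
  172.192.0.0/10 (172.192.0.0 - 172.255.255.255) -> ISP-GW
  172.240.0.0/12 (172.240.0.0 - 172.255.255.255) -> BORDER1
  172.248.0.0/13 (172.248.0.0 - 172.255.255.255) -> BORDER2
  172.248.0.0/14 (172.248.0.0 - 172.251.255.255) -> DC-GW
More-specific entries that do NOT match:
  172.251.30.192/26 (172.251.30.192 - 172.251.30.255) does not contain 172.251.30.174
  172.251.30.0/26 (172.251.30.0 - 172.251.30.63) does not contain 172.251.30.174
  236.251.30.128/25 (236.251.30.128 - 236.251.30.255) does not contain 172.251.30.174
  172.251.56.0/21 (172.251.56.0 - 172.251.63.255) does not contain 172.251.30.174
  172.251.128.0/19 (172.251.128.0 - 172.251.159.255) does not contain 172.251.30.174
  188.251.0.0/18 (188.251.0.0 - 188.251.63.255) does not contain 172.251.30.174
  172.250.0.0/16 (172.250.0.0 - 172.250.255.255) does not contain 172.251.30.174
Longest matching prefix is /14 -> next hop DC-GW.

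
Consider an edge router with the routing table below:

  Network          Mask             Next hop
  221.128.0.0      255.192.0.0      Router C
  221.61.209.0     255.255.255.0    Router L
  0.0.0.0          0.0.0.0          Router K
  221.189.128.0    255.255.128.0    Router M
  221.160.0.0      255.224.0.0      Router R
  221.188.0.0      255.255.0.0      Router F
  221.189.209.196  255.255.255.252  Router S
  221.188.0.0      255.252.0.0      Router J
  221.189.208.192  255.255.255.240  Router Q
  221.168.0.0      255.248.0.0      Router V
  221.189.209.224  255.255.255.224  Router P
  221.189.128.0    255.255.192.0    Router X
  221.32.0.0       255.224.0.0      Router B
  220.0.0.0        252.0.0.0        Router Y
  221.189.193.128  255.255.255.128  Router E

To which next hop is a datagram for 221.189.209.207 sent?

Router M

Routes whose prefix contains 221.189.209.207:
  0.0.0.0/0 (default, matches everything) -> Router K
  220.0.0.0/6 (220.0.0.0 - 223.255.255.255) -> Router Y
  221.128.0.0/10 (221.128.0.0 - 221.191.255.255) -> Router C
  221.160.0.0/11 (221.160.0.0 - 221.191.255.255) -> Router R
  221.188.0.0/14 (221.188.0.0 - 221.191.255.255) -> Router J
  221.189.128.0/17 (221.189.128.0 - 221.189.255.255) -> Router M
More-specific entries that do NOT match:
  221.189.209.196/30 (221.189.209.196 - 221.189.209.199) does not contain 221.189.209.207
  221.189.208.192/28 (221.189.208.192 - 221.189.208.207) does not contain 221.189.209.207
  221.189.209.224/27 (221.189.209.224 - 221.189.209.255) does not contain 221.189.209.207
  221.189.193.128/25 (221.189.193.128 - 221.189.193.255) does not contain 221.189.209.207
  221.61.209.0/24 (221.61.209.0 - 221.61.209.255) does not contain 221.189.209.207
  221.189.128.0/18 (221.189.128.0 - 221.189.191.255) does not contain 221.189.209.207
Longest matching prefix is /17 -> next hop Router M.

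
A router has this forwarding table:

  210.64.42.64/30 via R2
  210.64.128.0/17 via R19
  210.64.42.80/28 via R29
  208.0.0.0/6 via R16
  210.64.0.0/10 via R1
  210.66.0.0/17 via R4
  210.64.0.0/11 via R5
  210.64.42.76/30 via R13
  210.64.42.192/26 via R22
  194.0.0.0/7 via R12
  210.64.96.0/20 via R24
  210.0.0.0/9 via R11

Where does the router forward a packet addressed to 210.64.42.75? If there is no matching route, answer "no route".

R5

Routes whose prefix contains 210.64.42.75:
  208.0.0.0/6 (208.0.0.0 - 211.255.255.255) -> R16
  210.0.0.0/9 (210.0.0.0 - 210.127.255.255) -> R11
  210.64.0.0/10 (210.64.0.0 - 210.127.255.255) -> R1
  210.64.0.0/11 (210.64.0.0 - 210.95.255.255) -> R5
More-specific entries that do NOT match:
  210.64.42.64/30 (210.64.42.64 - 210.64.42.67) does not contain 210.64.42.75
  210.64.42.76/30 (210.64.42.76 - 210.64.42.79) does not contain 210.64.42.75
  210.64.42.80/28 (210.64.42.80 - 210.64.42.95) does not contain 210.64.42.75
  210.64.42.192/26 (210.64.42.192 - 210.64.42.255) does not contain 210.64.42.75
  210.64.96.0/20 (210.64.96.0 - 210.64.111.255) does not contain 210.64.42.75
  210.64.128.0/17 (210.64.128.0 - 210.64.255.255) does not contain 210.64.42.75
  210.66.0.0/17 (210.66.0.0 - 210.66.127.255) does not contain 210.64.42.75
Longest matching prefix is /11 -> next hop R5.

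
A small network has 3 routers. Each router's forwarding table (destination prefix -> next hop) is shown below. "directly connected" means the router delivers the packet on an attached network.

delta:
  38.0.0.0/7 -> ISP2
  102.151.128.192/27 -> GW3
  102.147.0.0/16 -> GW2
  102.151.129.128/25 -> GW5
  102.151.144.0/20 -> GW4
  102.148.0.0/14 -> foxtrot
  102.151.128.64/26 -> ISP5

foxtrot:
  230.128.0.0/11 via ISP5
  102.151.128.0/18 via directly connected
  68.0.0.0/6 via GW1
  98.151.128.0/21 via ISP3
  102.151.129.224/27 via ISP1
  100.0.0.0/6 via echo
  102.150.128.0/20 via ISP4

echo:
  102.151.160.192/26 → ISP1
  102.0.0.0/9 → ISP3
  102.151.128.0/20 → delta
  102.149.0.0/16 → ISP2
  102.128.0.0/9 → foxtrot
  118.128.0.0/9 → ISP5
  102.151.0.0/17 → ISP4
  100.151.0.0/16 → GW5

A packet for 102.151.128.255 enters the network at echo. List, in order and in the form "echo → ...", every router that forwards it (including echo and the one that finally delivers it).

echo → delta → foxtrot

At echo: longest match for 102.151.128.255 is 102.151.128.0/20 -> delta
At delta: longest match for 102.151.128.255 is 102.148.0.0/14 -> foxtrot
At foxtrot: longest match for 102.151.128.255 is 102.151.128.0/18 -> directly connected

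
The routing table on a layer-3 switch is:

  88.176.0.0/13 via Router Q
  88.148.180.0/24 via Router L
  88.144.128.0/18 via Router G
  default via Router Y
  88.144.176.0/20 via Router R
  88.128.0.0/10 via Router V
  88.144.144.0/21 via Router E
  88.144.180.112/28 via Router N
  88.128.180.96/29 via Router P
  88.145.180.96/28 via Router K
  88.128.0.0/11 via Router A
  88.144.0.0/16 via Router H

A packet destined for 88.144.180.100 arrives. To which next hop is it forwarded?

Router R

Routes whose prefix contains 88.144.180.100:
  0.0.0.0/0 (default, matches everything) -> Router Y
  88.128.0.0/10 (88.128.0.0 - 88.191.255.255) -> Router V
  88.128.0.0/11 (88.128.0.0 - 88.159.255.255) -> Router A
  88.144.0.0/16 (88.144.0.0 - 88.144.255.255) -> Router H
  88.144.128.0/18 (88.144.128.0 - 88.144.191.255) -> Router G
  88.144.176.0/20 (88.144.176.0 - 88.144.191.255) -> Router R
More-specific entries that do NOT match:
  88.128.180.96/29 (88.128.180.96 - 88.128.180.103) does not contain 88.144.180.100
  88.144.180.112/28 (88.144.180.112 - 88.144.180.127) does not contain 88.144.180.100
  88.145.180.96/28 (88.145.180.96 - 88.145.180.111) does not contain 88.144.180.100
  88.148.180.0/24 (88.148.180.0 - 88.148.180.255) does not contain 88.144.180.100
  88.144.144.0/21 (88.144.144.0 - 88.144.151.255) does not contain 88.144.180.100
Longest matching prefix is /20 -> next hop Router R.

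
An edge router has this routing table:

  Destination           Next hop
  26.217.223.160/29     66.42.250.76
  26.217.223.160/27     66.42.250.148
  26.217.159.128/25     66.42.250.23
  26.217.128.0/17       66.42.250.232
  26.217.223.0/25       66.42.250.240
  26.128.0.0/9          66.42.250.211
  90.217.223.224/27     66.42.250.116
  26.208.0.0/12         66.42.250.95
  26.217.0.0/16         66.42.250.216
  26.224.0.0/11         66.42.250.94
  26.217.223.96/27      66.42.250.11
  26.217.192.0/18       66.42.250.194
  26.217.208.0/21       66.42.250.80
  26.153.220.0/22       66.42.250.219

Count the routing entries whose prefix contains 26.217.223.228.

5

Prefixes containing 26.217.223.228:
  26.128.0.0/9 (26.128.0.0 - 26.255.255.255)
  26.208.0.0/12 (26.208.0.0 - 26.223.255.255)
  26.217.0.0/16 (26.217.0.0 - 26.217.255.255)
  26.217.128.0/17 (26.217.128.0 - 26.217.255.255)
  26.217.192.0/18 (26.217.192.0 - 26.217.255.255)
Total matching entries: 5.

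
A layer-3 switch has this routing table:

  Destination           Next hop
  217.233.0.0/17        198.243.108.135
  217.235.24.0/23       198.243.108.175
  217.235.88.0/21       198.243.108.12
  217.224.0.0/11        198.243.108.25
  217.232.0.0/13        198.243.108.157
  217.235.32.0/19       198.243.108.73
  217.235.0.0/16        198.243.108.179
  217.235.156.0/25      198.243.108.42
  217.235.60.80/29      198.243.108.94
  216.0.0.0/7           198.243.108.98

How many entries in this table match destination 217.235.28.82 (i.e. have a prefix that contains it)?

4

Prefixes containing 217.235.28.82:
  216.0.0.0/7 (216.0.0.0 - 217.255.255.255)
  217.224.0.0/11 (217.224.0.0 - 217.255.255.255)
  217.232.0.0/13 (217.232.0.0 - 217.239.255.255)
  217.235.0.0/16 (217.235.0.0 - 217.235.255.255)
Total matching entries: 4.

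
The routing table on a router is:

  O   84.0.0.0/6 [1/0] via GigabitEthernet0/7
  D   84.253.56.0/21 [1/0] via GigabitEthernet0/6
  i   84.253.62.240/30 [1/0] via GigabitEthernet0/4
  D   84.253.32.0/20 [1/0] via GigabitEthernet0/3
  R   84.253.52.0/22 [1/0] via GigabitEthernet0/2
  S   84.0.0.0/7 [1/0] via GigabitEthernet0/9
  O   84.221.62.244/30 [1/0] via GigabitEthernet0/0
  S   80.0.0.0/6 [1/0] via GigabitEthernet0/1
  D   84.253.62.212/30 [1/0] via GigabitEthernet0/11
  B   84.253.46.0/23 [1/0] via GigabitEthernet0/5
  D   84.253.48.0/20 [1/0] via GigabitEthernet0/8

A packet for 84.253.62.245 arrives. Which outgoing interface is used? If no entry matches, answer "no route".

GigabitEthernet0/6

Routes whose prefix contains 84.253.62.245:
  84.0.0.0/6 (84.0.0.0 - 87.255.255.255) -> GigabitEthernet0/7
  84.0.0.0/7 (84.0.0.0 - 85.255.255.255) -> GigabitEthernet0/9
  84.253.48.0/20 (84.253.48.0 - 84.253.63.255) -> GigabitEthernet0/8
  84.253.56.0/21 (84.253.56.0 - 84.253.63.255) -> GigabitEthernet0/6
More-specific entries that do NOT match:
  84.253.62.240/30 (84.253.62.240 - 84.253.62.243) does not contain 84.253.62.245
  84.221.62.244/30 (84.221.62.244 - 84.221.62.247) does not contain 84.253.62.245
  84.253.62.212/30 (84.253.62.212 - 84.253.62.215) does not contain 84.253.62.245
  84.253.46.0/23 (84.253.46.0 - 84.253.47.255) does not contain 84.253.62.245
  84.253.52.0/22 (84.253.52.0 - 84.253.55.255) does not contain 84.253.62.245
Longest matching prefix is /21 -> interface GigabitEthernet0/6.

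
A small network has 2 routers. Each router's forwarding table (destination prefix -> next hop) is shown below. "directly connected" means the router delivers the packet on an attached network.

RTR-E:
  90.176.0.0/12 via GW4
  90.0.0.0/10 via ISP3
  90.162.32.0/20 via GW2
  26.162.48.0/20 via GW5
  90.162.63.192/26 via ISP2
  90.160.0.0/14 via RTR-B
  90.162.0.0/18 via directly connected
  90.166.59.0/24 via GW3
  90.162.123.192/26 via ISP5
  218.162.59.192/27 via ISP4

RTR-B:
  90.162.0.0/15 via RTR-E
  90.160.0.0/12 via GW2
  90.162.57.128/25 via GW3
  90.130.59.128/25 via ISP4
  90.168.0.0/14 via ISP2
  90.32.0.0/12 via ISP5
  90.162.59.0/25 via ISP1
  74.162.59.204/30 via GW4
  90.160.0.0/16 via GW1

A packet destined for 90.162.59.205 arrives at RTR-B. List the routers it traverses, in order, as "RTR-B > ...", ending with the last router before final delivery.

RTR-B > RTR-E

At RTR-B: longest match for 90.162.59.205 is 90.162.0.0/15 -> RTR-E
At RTR-E: longest match for 90.162.59.205 is 90.162.0.0/18 -> directly connected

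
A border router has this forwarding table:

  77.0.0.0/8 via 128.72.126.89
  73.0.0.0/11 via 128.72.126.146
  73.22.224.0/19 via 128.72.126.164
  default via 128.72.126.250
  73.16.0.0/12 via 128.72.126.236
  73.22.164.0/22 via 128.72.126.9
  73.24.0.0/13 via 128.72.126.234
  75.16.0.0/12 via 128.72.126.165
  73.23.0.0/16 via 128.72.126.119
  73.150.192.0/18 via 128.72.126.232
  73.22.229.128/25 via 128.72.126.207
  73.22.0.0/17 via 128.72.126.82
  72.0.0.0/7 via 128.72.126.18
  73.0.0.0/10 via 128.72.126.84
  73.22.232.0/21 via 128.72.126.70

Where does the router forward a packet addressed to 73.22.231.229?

128.72.126.164

Routes whose prefix contains 73.22.231.229:
  0.0.0.0/0 (default, matches everything) -> 128.72.126.250
  72.0.0.0/7 (72.0.0.0 - 73.255.255.255) -> 128.72.126.18
  73.0.0.0/10 (73.0.0.0 - 73.63.255.255) -> 128.72.126.84
  73.0.0.0/11 (73.0.0.0 - 73.31.255.255) -> 128.72.126.146
  73.16.0.0/12 (73.16.0.0 - 73.31.255.255) -> 128.72.126.236
  73.22.224.0/19 (73.22.224.0 - 73.22.255.255) -> 128.72.126.164
More-specific entries that do NOT match:
  73.22.229.128/25 (73.22.229.128 - 73.22.229.255) does not contain 73.22.231.229
  73.22.164.0/22 (73.22.164.0 - 73.22.167.255) does not contain 73.22.231.229
  73.22.232.0/21 (73.22.232.0 - 73.22.239.255) does not contain 73.22.231.229
Longest matching prefix is /19 -> next hop 128.72.126.164.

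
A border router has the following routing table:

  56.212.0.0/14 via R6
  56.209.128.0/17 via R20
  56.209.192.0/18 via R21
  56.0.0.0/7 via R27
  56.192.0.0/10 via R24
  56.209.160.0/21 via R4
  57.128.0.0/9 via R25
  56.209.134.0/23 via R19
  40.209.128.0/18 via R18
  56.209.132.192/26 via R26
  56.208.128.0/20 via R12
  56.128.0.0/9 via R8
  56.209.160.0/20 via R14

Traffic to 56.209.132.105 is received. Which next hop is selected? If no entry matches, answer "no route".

R20

Routes whose prefix contains 56.209.132.105:
  56.0.0.0/7 (56.0.0.0 - 57.255.255.255) -> R27
  56.128.0.0/9 (56.128.0.0 - 56.255.255.255) -> R8
  56.192.0.0/10 (56.192.0.0 - 56.255.255.255) -> R24
  56.209.128.0/17 (56.209.128.0 - 56.209.255.255) -> R20
More-specific entries that do NOT match:
  56.209.132.192/26 (56.209.132.192 - 56.209.132.255) does not contain 56.209.132.105
  56.209.134.0/23 (56.209.134.0 - 56.209.135.255) does not contain 56.209.132.105
  56.209.160.0/21 (56.209.160.0 - 56.209.167.255) does not contain 56.209.132.105
  56.208.128.0/20 (56.208.128.0 - 56.208.143.255) does not contain 56.209.132.105
  56.209.160.0/20 (56.209.160.0 - 56.209.175.255) does not contain 56.209.132.105
  56.209.192.0/18 (56.209.192.0 - 56.209.255.255) does not contain 56.209.132.105
  40.209.128.0/18 (40.209.128.0 - 40.209.191.255) does not contain 56.209.132.105
Longest matching prefix is /17 -> next hop R20.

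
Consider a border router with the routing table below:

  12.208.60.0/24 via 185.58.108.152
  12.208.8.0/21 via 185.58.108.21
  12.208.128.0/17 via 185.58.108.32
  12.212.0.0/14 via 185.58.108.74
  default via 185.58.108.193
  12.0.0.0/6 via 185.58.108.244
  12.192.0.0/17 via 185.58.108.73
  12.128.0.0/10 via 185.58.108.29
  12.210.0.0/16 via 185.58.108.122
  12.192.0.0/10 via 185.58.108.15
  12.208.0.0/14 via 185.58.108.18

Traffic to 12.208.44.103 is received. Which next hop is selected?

185.58.108.18

Routes whose prefix contains 12.208.44.103:
  0.0.0.0/0 (default, matches everything) -> 185.58.108.193
  12.0.0.0/6 (12.0.0.0 - 15.255.255.255) -> 185.58.108.244
  12.192.0.0/10 (12.192.0.0 - 12.255.255.255) -> 185.58.108.15
  12.208.0.0/14 (12.208.0.0 - 12.211.255.255) -> 185.58.108.18
More-specific entries that do NOT match:
  12.208.60.0/24 (12.208.60.0 - 12.208.60.255) does not contain 12.208.44.103
  12.208.8.0/21 (12.208.8.0 - 12.208.15.255) does not contain 12.208.44.103
  12.208.128.0/17 (12.208.128.0 - 12.208.255.255) does not contain 12.208.44.103
  12.192.0.0/17 (12.192.0.0 - 12.192.127.255) does not contain 12.208.44.103
  12.210.0.0/16 (12.210.0.0 - 12.210.255.255) does not contain 12.208.44.103
Longest matching prefix is /14 -> next hop 185.58.108.18.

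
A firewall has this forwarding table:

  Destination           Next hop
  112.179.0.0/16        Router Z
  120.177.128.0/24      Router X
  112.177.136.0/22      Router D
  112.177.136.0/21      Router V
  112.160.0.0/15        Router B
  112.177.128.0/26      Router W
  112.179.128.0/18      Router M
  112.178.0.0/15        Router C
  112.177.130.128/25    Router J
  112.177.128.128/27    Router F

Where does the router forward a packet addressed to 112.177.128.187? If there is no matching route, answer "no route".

no route

No entry's prefix contains 112.177.128.187; there is no default route.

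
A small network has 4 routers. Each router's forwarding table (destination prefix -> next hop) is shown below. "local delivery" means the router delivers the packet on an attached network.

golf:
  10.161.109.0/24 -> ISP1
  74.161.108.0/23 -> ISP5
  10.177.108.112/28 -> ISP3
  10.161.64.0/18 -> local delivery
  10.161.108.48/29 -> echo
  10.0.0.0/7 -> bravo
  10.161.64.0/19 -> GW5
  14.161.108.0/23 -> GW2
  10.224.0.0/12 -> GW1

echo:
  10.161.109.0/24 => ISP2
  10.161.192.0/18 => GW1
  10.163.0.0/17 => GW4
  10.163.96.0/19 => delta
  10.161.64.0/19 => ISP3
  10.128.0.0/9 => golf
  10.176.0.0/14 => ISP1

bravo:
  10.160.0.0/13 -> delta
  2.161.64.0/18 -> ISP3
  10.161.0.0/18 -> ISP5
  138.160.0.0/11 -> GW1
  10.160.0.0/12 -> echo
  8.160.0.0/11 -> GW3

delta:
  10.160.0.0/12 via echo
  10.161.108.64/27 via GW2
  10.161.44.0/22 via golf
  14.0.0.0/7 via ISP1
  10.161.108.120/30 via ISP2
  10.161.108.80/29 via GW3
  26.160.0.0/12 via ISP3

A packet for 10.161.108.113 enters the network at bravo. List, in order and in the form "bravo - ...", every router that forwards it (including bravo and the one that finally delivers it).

bravo - delta - echo - golf

At bravo: longest match for 10.161.108.113 is 10.160.0.0/13 -> delta
At delta: longest match for 10.161.108.113 is 10.160.0.0/12 -> echo
At echo: longest match for 10.161.108.113 is 10.128.0.0/9 -> golf
At golf: longest match for 10.161.108.113 is 10.161.64.0/18 -> local delivery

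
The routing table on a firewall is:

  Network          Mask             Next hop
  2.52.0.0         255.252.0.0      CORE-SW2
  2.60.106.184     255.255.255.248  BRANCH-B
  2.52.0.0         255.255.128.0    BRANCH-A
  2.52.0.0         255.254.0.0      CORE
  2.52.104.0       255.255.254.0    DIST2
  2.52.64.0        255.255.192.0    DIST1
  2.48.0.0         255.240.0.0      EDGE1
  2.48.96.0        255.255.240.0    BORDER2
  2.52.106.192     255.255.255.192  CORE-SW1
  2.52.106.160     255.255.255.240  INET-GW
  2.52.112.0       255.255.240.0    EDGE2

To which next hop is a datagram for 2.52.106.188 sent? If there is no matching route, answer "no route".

Routes whose prefix contains 2.52.106.188:
  2.48.0.0/12 (2.48.0.0 - 2.63.255.255) -> EDGE1
  2.52.0.0/14 (2.52.0.0 - 2.55.255.255) -> CORE-SW2
  2.52.0.0/15 (2.52.0.0 - 2.53.255.255) -> CORE
  2.52.0.0/17 (2.52.0.0 - 2.52.127.255) -> BRANCH-A
  2.52.64.0/18 (2.52.64.0 - 2.52.127.255) -> DIST1
More-specific entries that do NOT match:
  2.60.106.184/29 (2.60.106.184 - 2.60.106.191) does not contain 2.52.106.188
  2.52.106.160/28 (2.52.106.160 - 2.52.106.175) does not contain 2.52.106.188
  2.52.106.192/26 (2.52.106.192 - 2.52.106.255) does not contain 2.52.106.188
  2.52.104.0/23 (2.52.104.0 - 2.52.105.255) does not contain 2.52.106.188
  2.48.96.0/20 (2.48.96.0 - 2.48.111.255) does not contain 2.52.106.188
  2.52.112.0/20 (2.52.112.0 - 2.52.127.255) does not contain 2.52.106.188
Longest matching prefix is /18 -> next hop DIST1.

DIST1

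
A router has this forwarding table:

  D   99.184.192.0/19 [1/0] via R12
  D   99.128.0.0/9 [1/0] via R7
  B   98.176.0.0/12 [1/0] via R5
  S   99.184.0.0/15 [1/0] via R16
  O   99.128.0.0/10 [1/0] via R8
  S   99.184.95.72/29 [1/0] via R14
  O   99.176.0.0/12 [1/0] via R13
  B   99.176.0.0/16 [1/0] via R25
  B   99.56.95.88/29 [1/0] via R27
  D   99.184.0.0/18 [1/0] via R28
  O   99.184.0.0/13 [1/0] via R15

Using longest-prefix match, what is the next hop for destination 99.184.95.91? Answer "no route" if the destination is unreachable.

R16

Routes whose prefix contains 99.184.95.91:
  99.128.0.0/9 (99.128.0.0 - 99.255.255.255) -> R7
  99.128.0.0/10 (99.128.0.0 - 99.191.255.255) -> R8
  99.176.0.0/12 (99.176.0.0 - 99.191.255.255) -> R13
  99.184.0.0/13 (99.184.0.0 - 99.191.255.255) -> R15
  99.184.0.0/15 (99.184.0.0 - 99.185.255.255) -> R16
More-specific entries that do NOT match:
  99.184.95.72/29 (99.184.95.72 - 99.184.95.79) does not contain 99.184.95.91
  99.56.95.88/29 (99.56.95.88 - 99.56.95.95) does not contain 99.184.95.91
  99.184.192.0/19 (99.184.192.0 - 99.184.223.255) does not contain 99.184.95.91
  99.184.0.0/18 (99.184.0.0 - 99.184.63.255) does not contain 99.184.95.91
  99.176.0.0/16 (99.176.0.0 - 99.176.255.255) does not contain 99.184.95.91
Longest matching prefix is /15 -> next hop R16.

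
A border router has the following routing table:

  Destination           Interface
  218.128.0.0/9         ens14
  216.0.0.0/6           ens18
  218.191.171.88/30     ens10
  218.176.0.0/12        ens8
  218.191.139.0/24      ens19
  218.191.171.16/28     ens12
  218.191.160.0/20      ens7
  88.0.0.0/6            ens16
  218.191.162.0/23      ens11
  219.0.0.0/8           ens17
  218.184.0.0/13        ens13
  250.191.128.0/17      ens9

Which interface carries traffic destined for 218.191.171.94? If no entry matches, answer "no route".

ens7

Routes whose prefix contains 218.191.171.94:
  216.0.0.0/6 (216.0.0.0 - 219.255.255.255) -> ens18
  218.128.0.0/9 (218.128.0.0 - 218.255.255.255) -> ens14
  218.176.0.0/12 (218.176.0.0 - 218.191.255.255) -> ens8
  218.184.0.0/13 (218.184.0.0 - 218.191.255.255) -> ens13
  218.191.160.0/20 (218.191.160.0 - 218.191.175.255) -> ens7
More-specific entries that do NOT match:
  218.191.171.88/30 (218.191.171.88 - 218.191.171.91) does not contain 218.191.171.94
  218.191.171.16/28 (218.191.171.16 - 218.191.171.31) does not contain 218.191.171.94
  218.191.139.0/24 (218.191.139.0 - 218.191.139.255) does not contain 218.191.171.94
  218.191.162.0/23 (218.191.162.0 - 218.191.163.255) does not contain 218.191.171.94
Longest matching prefix is /20 -> interface ens7.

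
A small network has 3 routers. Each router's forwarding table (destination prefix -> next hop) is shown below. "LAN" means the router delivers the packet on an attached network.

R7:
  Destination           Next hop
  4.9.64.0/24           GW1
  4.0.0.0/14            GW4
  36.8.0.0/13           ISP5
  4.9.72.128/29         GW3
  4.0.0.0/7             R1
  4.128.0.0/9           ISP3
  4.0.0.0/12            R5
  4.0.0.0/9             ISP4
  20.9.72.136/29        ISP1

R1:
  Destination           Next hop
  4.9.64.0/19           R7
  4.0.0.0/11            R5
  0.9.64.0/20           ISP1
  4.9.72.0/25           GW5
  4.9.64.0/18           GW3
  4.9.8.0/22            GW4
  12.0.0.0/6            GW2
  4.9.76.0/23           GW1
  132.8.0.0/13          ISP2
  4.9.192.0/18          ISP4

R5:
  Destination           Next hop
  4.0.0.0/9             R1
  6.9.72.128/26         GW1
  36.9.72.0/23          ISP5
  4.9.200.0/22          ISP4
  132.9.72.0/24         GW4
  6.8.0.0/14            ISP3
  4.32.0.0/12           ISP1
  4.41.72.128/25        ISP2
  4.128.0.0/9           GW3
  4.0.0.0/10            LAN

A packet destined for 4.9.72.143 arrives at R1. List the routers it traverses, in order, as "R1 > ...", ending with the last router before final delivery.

At R1: longest match for 4.9.72.143 is 4.9.64.0/19 -> R7
At R7: longest match for 4.9.72.143 is 4.0.0.0/12 -> R5
At R5: longest match for 4.9.72.143 is 4.0.0.0/10 -> LAN

R1 > R7 > R5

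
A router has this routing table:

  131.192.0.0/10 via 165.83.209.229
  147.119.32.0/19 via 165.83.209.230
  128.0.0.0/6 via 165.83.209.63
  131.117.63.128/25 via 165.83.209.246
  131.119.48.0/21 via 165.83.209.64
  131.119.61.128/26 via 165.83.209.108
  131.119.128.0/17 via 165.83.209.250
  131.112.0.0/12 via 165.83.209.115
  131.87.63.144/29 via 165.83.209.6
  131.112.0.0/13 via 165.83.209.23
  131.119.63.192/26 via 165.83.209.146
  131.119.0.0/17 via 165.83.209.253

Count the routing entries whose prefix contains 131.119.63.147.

Prefixes containing 131.119.63.147:
  128.0.0.0/6 (128.0.0.0 - 131.255.255.255)
  131.112.0.0/12 (131.112.0.0 - 131.127.255.255)
  131.112.0.0/13 (131.112.0.0 - 131.119.255.255)
  131.119.0.0/17 (131.119.0.0 - 131.119.127.255)
Total matching entries: 4.

4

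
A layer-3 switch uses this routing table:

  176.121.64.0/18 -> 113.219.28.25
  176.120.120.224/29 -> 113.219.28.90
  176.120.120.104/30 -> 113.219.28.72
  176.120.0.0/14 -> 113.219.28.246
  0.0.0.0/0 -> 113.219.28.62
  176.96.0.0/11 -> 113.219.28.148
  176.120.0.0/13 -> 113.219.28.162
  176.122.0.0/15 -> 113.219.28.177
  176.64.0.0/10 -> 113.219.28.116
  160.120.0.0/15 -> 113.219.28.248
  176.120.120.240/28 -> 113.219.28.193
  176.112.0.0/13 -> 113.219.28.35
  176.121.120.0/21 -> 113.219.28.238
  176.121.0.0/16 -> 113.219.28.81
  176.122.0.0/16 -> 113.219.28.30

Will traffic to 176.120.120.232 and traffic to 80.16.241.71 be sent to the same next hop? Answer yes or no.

no

176.120.120.232: longest match 176.120.0.0/14 -> 113.219.28.246
80.16.241.71: longest match 0.0.0.0/0 -> 113.219.28.62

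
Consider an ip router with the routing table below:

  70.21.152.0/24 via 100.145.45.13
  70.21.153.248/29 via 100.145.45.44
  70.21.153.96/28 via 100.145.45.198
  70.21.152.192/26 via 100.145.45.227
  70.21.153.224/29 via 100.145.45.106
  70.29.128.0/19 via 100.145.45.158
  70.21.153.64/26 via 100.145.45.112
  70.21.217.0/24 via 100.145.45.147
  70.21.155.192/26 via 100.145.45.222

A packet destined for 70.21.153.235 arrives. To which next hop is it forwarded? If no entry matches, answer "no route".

no route

No entry's prefix contains 70.21.153.235; there is no default route.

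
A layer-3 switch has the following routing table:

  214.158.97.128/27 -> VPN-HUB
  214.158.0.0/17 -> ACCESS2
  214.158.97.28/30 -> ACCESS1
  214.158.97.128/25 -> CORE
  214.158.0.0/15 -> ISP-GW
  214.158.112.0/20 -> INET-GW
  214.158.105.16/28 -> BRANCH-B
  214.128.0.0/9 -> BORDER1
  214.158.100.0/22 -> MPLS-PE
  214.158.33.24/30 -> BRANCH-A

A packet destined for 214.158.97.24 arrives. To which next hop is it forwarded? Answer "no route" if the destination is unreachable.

ACCESS2

Routes whose prefix contains 214.158.97.24:
  214.128.0.0/9 (214.128.0.0 - 214.255.255.255) -> BORDER1
  214.158.0.0/15 (214.158.0.0 - 214.159.255.255) -> ISP-GW
  214.158.0.0/17 (214.158.0.0 - 214.158.127.255) -> ACCESS2
More-specific entries that do NOT match:
  214.158.97.28/30 (214.158.97.28 - 214.158.97.31) does not contain 214.158.97.24
  214.158.33.24/30 (214.158.33.24 - 214.158.33.27) does not contain 214.158.97.24
  214.158.105.16/28 (214.158.105.16 - 214.158.105.31) does not contain 214.158.97.24
  214.158.97.128/27 (214.158.97.128 - 214.158.97.159) does not contain 214.158.97.24
  214.158.97.128/25 (214.158.97.128 - 214.158.97.255) does not contain 214.158.97.24
  214.158.100.0/22 (214.158.100.0 - 214.158.103.255) does not contain 214.158.97.24
  214.158.112.0/20 (214.158.112.0 - 214.158.127.255) does not contain 214.158.97.24
Longest matching prefix is /17 -> next hop ACCESS2.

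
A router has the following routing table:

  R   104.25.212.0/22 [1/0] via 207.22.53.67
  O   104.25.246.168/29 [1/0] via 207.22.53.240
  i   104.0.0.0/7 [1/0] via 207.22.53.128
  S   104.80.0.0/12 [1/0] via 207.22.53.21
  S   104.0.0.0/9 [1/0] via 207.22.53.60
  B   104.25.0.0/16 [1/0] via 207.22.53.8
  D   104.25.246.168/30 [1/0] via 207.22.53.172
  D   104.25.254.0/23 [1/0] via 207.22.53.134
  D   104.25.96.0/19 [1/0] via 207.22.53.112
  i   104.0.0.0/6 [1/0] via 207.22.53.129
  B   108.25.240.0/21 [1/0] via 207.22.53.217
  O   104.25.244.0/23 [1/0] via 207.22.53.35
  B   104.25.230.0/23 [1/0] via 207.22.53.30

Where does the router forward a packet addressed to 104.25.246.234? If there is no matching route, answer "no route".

207.22.53.8

Routes whose prefix contains 104.25.246.234:
  104.0.0.0/6 (104.0.0.0 - 107.255.255.255) -> 207.22.53.129
  104.0.0.0/7 (104.0.0.0 - 105.255.255.255) -> 207.22.53.128
  104.0.0.0/9 (104.0.0.0 - 104.127.255.255) -> 207.22.53.60
  104.25.0.0/16 (104.25.0.0 - 104.25.255.255) -> 207.22.53.8
More-specific entries that do NOT match:
  104.25.246.168/30 (104.25.246.168 - 104.25.246.171) does not contain 104.25.246.234
  104.25.246.168/29 (104.25.246.168 - 104.25.246.175) does not contain 104.25.246.234
  104.25.254.0/23 (104.25.254.0 - 104.25.255.255) does not contain 104.25.246.234
  104.25.244.0/23 (104.25.244.0 - 104.25.245.255) does not contain 104.25.246.234
  104.25.230.0/23 (104.25.230.0 - 104.25.231.255) does not contain 104.25.246.234
  104.25.212.0/22 (104.25.212.0 - 104.25.215.255) does not contain 104.25.246.234
  108.25.240.0/21 (108.25.240.0 - 108.25.247.255) does not contain 104.25.246.234
  104.25.96.0/19 (104.25.96.0 - 104.25.127.255) does not contain 104.25.246.234
Longest matching prefix is /16 -> next hop 207.22.53.8.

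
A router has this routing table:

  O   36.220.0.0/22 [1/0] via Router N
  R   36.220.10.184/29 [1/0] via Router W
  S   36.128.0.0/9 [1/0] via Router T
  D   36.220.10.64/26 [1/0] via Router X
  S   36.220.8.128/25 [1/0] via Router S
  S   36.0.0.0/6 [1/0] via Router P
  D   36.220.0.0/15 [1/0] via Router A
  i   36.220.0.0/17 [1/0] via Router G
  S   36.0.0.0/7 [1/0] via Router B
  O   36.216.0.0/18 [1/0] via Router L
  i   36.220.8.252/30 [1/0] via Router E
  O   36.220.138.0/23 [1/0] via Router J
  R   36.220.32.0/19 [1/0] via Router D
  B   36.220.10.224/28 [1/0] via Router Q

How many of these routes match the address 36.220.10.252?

5

Prefixes containing 36.220.10.252:
  36.0.0.0/6 (36.0.0.0 - 39.255.255.255)
  36.0.0.0/7 (36.0.0.0 - 37.255.255.255)
  36.128.0.0/9 (36.128.0.0 - 36.255.255.255)
  36.220.0.0/15 (36.220.0.0 - 36.221.255.255)
  36.220.0.0/17 (36.220.0.0 - 36.220.127.255)
Total matching entries: 5.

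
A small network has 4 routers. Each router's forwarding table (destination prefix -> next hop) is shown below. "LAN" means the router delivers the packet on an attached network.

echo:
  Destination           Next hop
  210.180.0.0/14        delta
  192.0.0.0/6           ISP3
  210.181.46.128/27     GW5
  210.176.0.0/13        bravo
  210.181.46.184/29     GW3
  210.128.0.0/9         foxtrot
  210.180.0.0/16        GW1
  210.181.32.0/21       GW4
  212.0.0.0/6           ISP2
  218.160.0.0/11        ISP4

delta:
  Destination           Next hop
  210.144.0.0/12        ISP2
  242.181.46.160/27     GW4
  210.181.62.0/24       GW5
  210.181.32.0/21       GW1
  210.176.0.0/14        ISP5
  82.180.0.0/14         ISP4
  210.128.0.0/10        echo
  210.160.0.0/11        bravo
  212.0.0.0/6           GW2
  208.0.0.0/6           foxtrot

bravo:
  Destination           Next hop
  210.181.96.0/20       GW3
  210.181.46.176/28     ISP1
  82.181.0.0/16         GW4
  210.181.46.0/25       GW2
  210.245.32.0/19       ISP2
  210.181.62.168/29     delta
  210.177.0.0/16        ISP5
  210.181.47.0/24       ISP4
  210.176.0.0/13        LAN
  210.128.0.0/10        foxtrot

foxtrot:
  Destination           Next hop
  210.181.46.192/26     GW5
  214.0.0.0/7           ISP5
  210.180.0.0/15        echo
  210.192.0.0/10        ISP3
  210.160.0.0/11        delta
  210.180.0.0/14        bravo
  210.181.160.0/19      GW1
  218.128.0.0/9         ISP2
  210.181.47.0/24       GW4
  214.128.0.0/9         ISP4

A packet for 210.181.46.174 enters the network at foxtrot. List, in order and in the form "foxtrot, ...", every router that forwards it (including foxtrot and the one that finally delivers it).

foxtrot, echo, delta, bravo

At foxtrot: longest match for 210.181.46.174 is 210.180.0.0/15 -> echo
At echo: longest match for 210.181.46.174 is 210.180.0.0/14 -> delta
At delta: longest match for 210.181.46.174 is 210.160.0.0/11 -> bravo
At bravo: longest match for 210.181.46.174 is 210.176.0.0/13 -> LAN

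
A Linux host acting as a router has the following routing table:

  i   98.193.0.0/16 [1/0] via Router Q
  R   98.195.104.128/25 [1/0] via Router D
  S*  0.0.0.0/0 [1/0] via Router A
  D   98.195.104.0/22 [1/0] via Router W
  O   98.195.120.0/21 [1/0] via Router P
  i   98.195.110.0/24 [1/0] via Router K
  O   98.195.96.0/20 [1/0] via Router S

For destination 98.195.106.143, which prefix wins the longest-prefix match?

98.195.104.0/22

Entries matching 98.195.106.143:
  0.0.0.0/0 (default, matches everything)
  98.195.96.0/20 (98.195.96.0 - 98.195.111.255)
  98.195.104.0/22 (98.195.104.0 - 98.195.107.255)
Most specific is 98.195.104.0/22.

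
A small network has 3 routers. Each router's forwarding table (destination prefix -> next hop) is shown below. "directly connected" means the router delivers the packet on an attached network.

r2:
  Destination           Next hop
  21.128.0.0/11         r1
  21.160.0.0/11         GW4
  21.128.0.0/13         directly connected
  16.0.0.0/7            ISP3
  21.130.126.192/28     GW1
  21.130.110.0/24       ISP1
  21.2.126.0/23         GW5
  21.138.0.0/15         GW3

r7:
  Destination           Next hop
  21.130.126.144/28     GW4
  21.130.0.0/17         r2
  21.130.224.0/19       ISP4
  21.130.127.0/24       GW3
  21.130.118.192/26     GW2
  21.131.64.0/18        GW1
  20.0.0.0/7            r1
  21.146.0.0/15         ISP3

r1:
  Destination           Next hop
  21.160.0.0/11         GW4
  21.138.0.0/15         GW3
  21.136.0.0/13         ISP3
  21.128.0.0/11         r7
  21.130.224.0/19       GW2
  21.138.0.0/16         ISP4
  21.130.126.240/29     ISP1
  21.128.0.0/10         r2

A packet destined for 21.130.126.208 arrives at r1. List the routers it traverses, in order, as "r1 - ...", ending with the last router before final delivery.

r1 - r7 - r2

At r1: longest match for 21.130.126.208 is 21.128.0.0/11 -> r7
At r7: longest match for 21.130.126.208 is 21.130.0.0/17 -> r2
At r2: longest match for 21.130.126.208 is 21.128.0.0/13 -> directly connected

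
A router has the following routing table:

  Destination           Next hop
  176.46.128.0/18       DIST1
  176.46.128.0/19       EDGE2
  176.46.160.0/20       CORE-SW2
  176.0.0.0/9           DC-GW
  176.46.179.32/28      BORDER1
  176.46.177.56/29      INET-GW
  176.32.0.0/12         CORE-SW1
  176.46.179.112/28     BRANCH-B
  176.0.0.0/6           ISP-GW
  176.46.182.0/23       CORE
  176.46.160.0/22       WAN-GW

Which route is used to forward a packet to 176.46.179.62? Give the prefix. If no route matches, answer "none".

176.46.128.0/18

Entries matching 176.46.179.62:
  176.0.0.0/6 (176.0.0.0 - 179.255.255.255)
  176.0.0.0/9 (176.0.0.0 - 176.127.255.255)
  176.32.0.0/12 (176.32.0.0 - 176.47.255.255)
  176.46.128.0/18 (176.46.128.0 - 176.46.191.255)
Most specific is 176.46.128.0/18.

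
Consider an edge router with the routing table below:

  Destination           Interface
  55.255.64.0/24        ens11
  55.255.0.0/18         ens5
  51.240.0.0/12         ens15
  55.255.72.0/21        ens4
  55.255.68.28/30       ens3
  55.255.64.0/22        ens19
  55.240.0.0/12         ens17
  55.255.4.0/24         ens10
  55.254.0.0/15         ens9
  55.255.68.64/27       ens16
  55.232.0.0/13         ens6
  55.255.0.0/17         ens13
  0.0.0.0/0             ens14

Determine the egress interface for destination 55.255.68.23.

Routes whose prefix contains 55.255.68.23:
  0.0.0.0/0 (default, matches everything) -> ens14
  55.240.0.0/12 (55.240.0.0 - 55.255.255.255) -> ens17
  55.254.0.0/15 (55.254.0.0 - 55.255.255.255) -> ens9
  55.255.0.0/17 (55.255.0.0 - 55.255.127.255) -> ens13
More-specific entries that do NOT match:
  55.255.68.28/30 (55.255.68.28 - 55.255.68.31) does not contain 55.255.68.23
  55.255.68.64/27 (55.255.68.64 - 55.255.68.95) does not contain 55.255.68.23
  55.255.64.0/24 (55.255.64.0 - 55.255.64.255) does not contain 55.255.68.23
  55.255.4.0/24 (55.255.4.0 - 55.255.4.255) does not contain 55.255.68.23
  55.255.64.0/22 (55.255.64.0 - 55.255.67.255) does not contain 55.255.68.23
  55.255.72.0/21 (55.255.72.0 - 55.255.79.255) does not contain 55.255.68.23
  55.255.0.0/18 (55.255.0.0 - 55.255.63.255) does not contain 55.255.68.23
Longest matching prefix is /17 -> interface ens13.

ens13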